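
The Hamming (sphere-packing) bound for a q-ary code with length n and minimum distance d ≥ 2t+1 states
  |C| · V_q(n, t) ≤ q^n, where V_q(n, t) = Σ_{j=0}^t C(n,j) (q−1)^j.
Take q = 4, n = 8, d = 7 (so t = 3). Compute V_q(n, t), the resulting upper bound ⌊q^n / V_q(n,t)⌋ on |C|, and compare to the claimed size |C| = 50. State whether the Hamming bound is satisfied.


V_q(n, t) = 1789, q^n = 65536, Hamming bound = 36, |C| = 50 > bound (violated).

Step 1: Compute V_q(n, t) = Σ_{j=0}^3 C(n, j) (q−1)^j.
  j = 0: C(8,0)·(3)^0 = 1·1 = 1.
  j = 1: C(8,1)·(3)^1 = 8·3 = 24.
  j = 2: C(8,2)·(3)^2 = 28·9 = 252.
  j = 3: C(8,3)·(3)^3 = 56·27 = 1512.
  V_q(n, t) = 1 + 24 + 252 + 1512 = 1789.
Step 2: q^n = 4^8 = 65536.
Step 3: Hamming bound ⌊q^n / V_q(n,t)⌋ = ⌊65536/1789⌋ = 36.
Step 4: Compare |C| = 50 to 36: violated.
The claimed |C| lies above the Hamming bound, so no 4-ary code of length 8 with d ≥ 7 can have 50 codewords.


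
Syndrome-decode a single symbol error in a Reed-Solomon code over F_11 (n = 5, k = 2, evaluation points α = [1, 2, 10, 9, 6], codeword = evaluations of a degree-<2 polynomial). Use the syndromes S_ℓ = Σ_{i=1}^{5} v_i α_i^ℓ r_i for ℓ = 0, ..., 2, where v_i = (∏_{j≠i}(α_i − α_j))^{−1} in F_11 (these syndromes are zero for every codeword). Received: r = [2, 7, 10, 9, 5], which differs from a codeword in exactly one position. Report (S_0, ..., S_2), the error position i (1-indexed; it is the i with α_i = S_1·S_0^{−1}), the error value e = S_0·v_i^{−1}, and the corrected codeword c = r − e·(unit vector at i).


S = (9, 2, 9), error at position 3, error magnitude e = 7, c = [2, 7, 3, 9, 5].

Step 1: column multipliers v_i = (∏_{j≠i}(α_i − α_j))^{−1} mod 11.
  i = 1 (α = 1): (1−2)(1−10)(1−9)(1−6) = (−1)·(−9)·(−8)·(−5) = 360 ≡ 8, so v_1 = 8^{−1} = 7 (mod 11).
  i = 2 (α = 2): (2−1)(2−10)(2−9)(2−6) = 1·(−8)·(−7)·(−4) = −224 ≡ 7, so v_2 = 7^{−1} = 8 (mod 11).
  i = 3 (α = 10): (10−1)(10−2)(10−9)(10−6) = 9·8·1·4 = 288 ≡ 2, so v_3 = 2^{−1} = 6 (mod 11).
  i = 4 (α = 9): (9−1)(9−2)(9−10)(9−6) = 8·7·(−1)·3 = −168 ≡ 8, so v_4 = 8^{−1} = 7 (mod 11).
  i = 5 (α = 6): (6−1)(6−2)(6−10)(6−9) = 5·4·(−4)·(−3) = 240 ≡ 9, so v_5 = 9^{−1} = 5 (mod 11).
  v = [7, 8, 6, 7, 5].
Step 2: syndromes of r = [2, 7, 10, 9, 5] (all sums mod 11).
  S_0 = Σ v_i r_i = 7·2 + 8·7 + 6·10 + 7·9 + 5·5 = 218 ≡ 9.
  S_1 = Σ v_i α_i r_i = 7·1·2 + 8·2·7 + 6·10·10 + 7·9·9 + 5·6·5 = 1443 ≡ 2.
  α_i^2 mod 11 = [1, 4, 1, 4, 3].
  S_2 = Σ v_i α_i^2 r_i = 7·1·2 + 8·4·7 + 6·1·10 + 7·4·9 + 5·3·5 = 625 ≡ 9.
  S = (9, 2, 9) ≠ 0, so r is not a codeword (an error is present).
Step 3: locate the error. For a single error e at position i, S_ℓ = v_i·e·α_i^ℓ, so α_err = S_1/S_0.
  S_0^{−1} = 9^{−1} = 5 (mod 11), so α_err = 2·5 = 10 ≡ 10 = α_3. Error position i = 3.
  Consistency check: S_2/S_1 = 9·6 = 54 ≡ 10 = α_err ✓ (single-error assumption holds).
Step 4: error magnitude e = S_0/v_3 = S_0·∏_{j≠3}(α_3 − α_j) = 9·2 = 18 ≡ 7 (mod 11).
Step 5: correct position 3: c_3 = r_3 − e = 10 − 7 ≡ 3 (mod 11). Hence c = [2, 7, 3, 9, 5].
  Check: interpolating c through the α_i gives m(x) = 8 + 5·x (degree < 2) with m(α_i) = c_i for every i, so c is indeed a codeword.


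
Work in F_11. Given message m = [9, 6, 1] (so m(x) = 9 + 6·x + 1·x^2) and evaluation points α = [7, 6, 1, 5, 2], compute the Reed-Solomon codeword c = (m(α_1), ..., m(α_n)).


c = [1, 4, 5, 9, 3]

Message polynomial: m(x) = 9 + 6·x + 1·x^2 (mod 11).
For each evaluation point α_i, compute m(α_i) mod 11:
  α_1 = 7: Horner steps 1 → 2 → 1, so m(7) = 1.
  α_2 = 6: Horner steps 1 → 1 → 4, so m(6) = 4.
  α_3 = 1: Horner steps 1 → 7 → 5, so m(1) = 5.
  α_4 = 5: Horner steps 1 → 0 → 9, so m(5) = 9.
  α_5 = 2: Horner steps 1 → 8 → 3, so m(2) = 3.
Codeword c = [1, 4, 5, 9, 3] ∈ F_11^5.


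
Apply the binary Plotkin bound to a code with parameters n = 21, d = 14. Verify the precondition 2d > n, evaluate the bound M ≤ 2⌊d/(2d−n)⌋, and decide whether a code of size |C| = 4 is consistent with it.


Plotkin bound M ≤ 4; given |C| = 4 ≤ bound (satisfied).

Check applicability: 2d = 28, n = 21.
2d − n = 7 > 0, so Plotkin applies.
Compute d/(2d−n) = 14/7 ≈ 2.0000.
⌊d/(2d−n)⌋ = 2.
Plotkin bound: M ≤ 2·2 = 4.
Given |C| = 4, check: satisfied.
This |C| is at the Plotkin bound.


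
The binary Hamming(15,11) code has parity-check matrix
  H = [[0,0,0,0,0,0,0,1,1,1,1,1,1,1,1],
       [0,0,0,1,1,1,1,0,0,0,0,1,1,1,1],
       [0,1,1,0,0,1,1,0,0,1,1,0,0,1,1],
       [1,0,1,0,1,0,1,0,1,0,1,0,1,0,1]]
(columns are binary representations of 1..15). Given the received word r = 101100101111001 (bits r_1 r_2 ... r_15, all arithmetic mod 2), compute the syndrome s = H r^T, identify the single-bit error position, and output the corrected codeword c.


s = (1, 0, 1, 0)^T, error position = 10, corrected codeword c = 101100101011001

Compute s = H r^T mod 2 one row at a time:
  s_1 = 0 + 1 + 1 + 1 + 1 + 0 + 0 + 1 = 5 ≡ 1 (mod 2).
  s_2 = 1 + 0 + 0 + 1 + 1 + 0 + 0 + 1 = 4 ≡ 0 (mod 2).
  s_3 = 0 + 1 + 0 + 1 + 1 + 1 + 0 + 1 = 5 ≡ 1 (mod 2).
  s_4 = 1 + 1 + 0 + 1 + 1 + 1 + 0 + 1 = 6 ≡ 0 (mod 2).
s = (1, 0, 1, 0)^T — this equals column 10 of H (binary 1010), so error is at position 10.
Correct: flip bit 10 of r = 101100101111001 to get c = 101100101011001.


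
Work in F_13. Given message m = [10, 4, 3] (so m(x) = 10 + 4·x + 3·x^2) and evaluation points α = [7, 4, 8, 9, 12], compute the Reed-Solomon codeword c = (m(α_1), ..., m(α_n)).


c = [3, 9, 0, 3, 9]

Message polynomial: m(x) = 10 + 4·x + 3·x^2 (mod 13).
For each evaluation point α_i, compute m(α_i) mod 13:
  α_1 = 7: Horner steps 3 → 12 → 3, so m(7) = 3.
  α_2 = 4: Horner steps 3 → 3 → 9, so m(4) = 9.
  α_3 = 8: Horner steps 3 → 2 → 0, so m(8) = 0.
  α_4 = 9: Horner steps 3 → 5 → 3, so m(9) = 3.
  α_5 = 12: Horner steps 3 → 1 → 9, so m(12) = 9.
Codeword c = [3, 9, 0, 3, 9] ∈ F_13^5.


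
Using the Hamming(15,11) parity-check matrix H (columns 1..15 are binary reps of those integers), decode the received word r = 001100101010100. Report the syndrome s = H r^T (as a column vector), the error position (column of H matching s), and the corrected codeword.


s = (1, 1, 1, 1)^T, error position = 15, corrected codeword c = 001100101010101

Compute s = H r^T mod 2 one row at a time:
  s_1 = 0 + 1 + 0 + 1 + 0 + 1 + 0 + 0 = 3 ≡ 1 (mod 2).
  s_2 = 1 + 0 + 0 + 1 + 0 + 1 + 0 + 0 = 3 ≡ 1 (mod 2).
  s_3 = 0 + 1 + 0 + 1 + 0 + 1 + 0 + 0 = 3 ≡ 1 (mod 2).
  s_4 = 0 + 1 + 0 + 1 + 1 + 1 + 1 + 0 = 5 ≡ 1 (mod 2).
s = (1, 1, 1, 1)^T — this equals column 15 of H (binary 1111), so error is at position 15.
Correct: flip bit 15 of r = 001100101010100 to get c = 001100101010101.


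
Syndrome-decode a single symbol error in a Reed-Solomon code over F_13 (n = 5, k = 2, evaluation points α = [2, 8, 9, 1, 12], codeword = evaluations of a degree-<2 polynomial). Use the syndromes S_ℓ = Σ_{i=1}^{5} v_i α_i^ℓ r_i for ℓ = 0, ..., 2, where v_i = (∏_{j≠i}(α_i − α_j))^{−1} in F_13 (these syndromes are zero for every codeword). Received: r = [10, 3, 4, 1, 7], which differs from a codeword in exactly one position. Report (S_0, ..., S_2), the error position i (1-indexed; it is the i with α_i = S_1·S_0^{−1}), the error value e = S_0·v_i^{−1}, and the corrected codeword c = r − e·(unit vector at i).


S = (1, 1, 1), error at position 4, error magnitude e = 5, c = [10, 3, 4, 9, 7].

Step 1: column multipliers v_i = (∏_{j≠i}(α_i − α_j))^{−1} mod 13.
  i = 1 (α = 2): (2−8)(2−9)(2−1)(2−12) = (−6)·(−7)·1·(−10) = −420 ≡ 9, so v_1 = 9^{−1} = 3 (mod 13).
  i = 2 (α = 8): (8−2)(8−9)(8−1)(8−12) = 6·(−1)·7·(−4) = 168 ≡ 12, so v_2 = 12^{−1} = 12 (mod 13).
  i = 3 (α = 9): (9−2)(9−8)(9−1)(9−12) = 7·1·8·(−3) = −168 ≡ 1, so v_3 = 1^{−1} = 1 (mod 13).
  i = 4 (α = 1): (1−2)(1−8)(1−9)(1−12) = (−1)·(−7)·(−8)·(−11) = 616 ≡ 5, so v_4 = 5^{−1} = 8 (mod 13).
  i = 5 (α = 12): (12−2)(12−8)(12−9)(12−1) = 10·4·3·11 = 1320 ≡ 7, so v_5 = 7^{−1} = 2 (mod 13).
  v = [3, 12, 1, 8, 2].
Step 2: syndromes of r = [10, 3, 4, 1, 7] (all sums mod 13).
  S_0 = Σ v_i r_i = 3·10 + 12·3 + 1·4 + 8·1 + 2·7 = 92 ≡ 1.
  S_1 = Σ v_i α_i r_i = 3·2·10 + 12·8·3 + 1·9·4 + 8·1·1 + 2·12·7 = 560 ≡ 1.
  α_i^2 mod 13 = [4, 12, 3, 1, 1].
  S_2 = Σ v_i α_i^2 r_i = 3·4·10 + 12·12·3 + 1·3·4 + 8·1·1 + 2·1·7 = 586 ≡ 1.
  S = (1, 1, 1) ≠ 0, so r is not a codeword (an error is present).
Step 3: locate the error. For a single error e at position i, S_ℓ = v_i·e·α_i^ℓ, so α_err = S_1/S_0.
  S_0^{−1} = 1^{−1} = 1 (mod 13), so α_err = 1·1 = 1 ≡ 1 = α_4. Error position i = 4.
  Consistency check: S_2/S_1 = 1·1 = 1 ≡ 1 = α_err ✓ (single-error assumption holds).
Step 4: error magnitude e = S_0/v_4 = S_0·∏_{j≠4}(α_4 − α_j) = 1·5 = 5 ≡ 5 (mod 13).
Step 5: correct position 4: c_4 = r_4 − e = 1 − 5 ≡ 9 (mod 13). Hence c = [10, 3, 4, 9, 7].
  Check: interpolating c through the α_i gives m(x) = 8 + 1·x (degree < 2) with m(α_i) = c_i for every i, so c is indeed a codeword.


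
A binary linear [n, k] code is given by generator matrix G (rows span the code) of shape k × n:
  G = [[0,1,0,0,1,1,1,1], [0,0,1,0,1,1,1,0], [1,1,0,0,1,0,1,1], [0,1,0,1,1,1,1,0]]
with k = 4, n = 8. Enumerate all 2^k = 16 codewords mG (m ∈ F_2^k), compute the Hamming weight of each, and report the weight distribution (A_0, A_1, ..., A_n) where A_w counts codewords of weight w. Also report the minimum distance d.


Weight distribution: A_0 = 1, A_2 = 2, A_3 = 2, A_4 = 3, A_5 = 6, A_6 = 2. Minimum distance d = 2.

Enumerate all 2^4 = 16 messages m ∈ F_2^4.
For each, compute codeword c = mG in F_2^8, then tally its weight.
  m = 0000 → c = 00000000, weight = 0.
  m = 1000 → c = 01001111, weight = 5.
  m = 0100 → c = 00101110, weight = 4.
  m = 1100 → c = 01100001, weight = 3.
  m = 0010 → c = 11001011, weight = 5.
  m = 1010 → c = 10000100, weight = 2.
  m = 0110 → c = 11100101, weight = 5.
  m = 1110 → c = 10101010, weight = 4.
  m = 0001 → c = 01011110, weight = 5.
  m = 1001 → c = 00010001, weight = 2.
  m = 0101 → c = 01110000, weight = 3.
  m = 1101 → c = 00111111, weight = 6.
  m = 0011 → c = 10010101, weight = 4.
  m = 1011 → c = 11011010, weight = 5.
  m = 0111 → c = 10111011, weight = 6.
  m = 1111 → c = 11110100, weight = 5.
Tally weights:
  weight 0: 1 codewords.
  weight 2: 2 codewords.
  weight 3: 2 codewords.
  weight 4: 3 codewords.
  weight 5: 6 codewords.
  weight 6: 2 codewords.
Minimum distance d = smallest w > 0 with A_w > 0 = 2.
Sanity: Σ A_w = 16 = 2^4 = 16 ✓.


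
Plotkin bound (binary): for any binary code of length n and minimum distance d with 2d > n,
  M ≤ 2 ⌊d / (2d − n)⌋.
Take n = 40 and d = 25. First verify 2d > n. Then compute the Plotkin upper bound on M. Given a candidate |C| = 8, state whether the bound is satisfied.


Plotkin bound M ≤ 4; given |C| = 8 > bound (violated).

Check applicability: 2d = 50, n = 40.
2d − n = 10 > 0, so Plotkin applies.
Compute d/(2d−n) = 25/10 ≈ 2.5000.
⌊d/(2d−n)⌋ = 2.
Plotkin bound: M ≤ 2·2 = 4.
Given |C| = 8, check: VIOLATED.
This |C| is above the Plotkin bound, so no binary code with n = 40, d = 25 and 8 codewords exists.


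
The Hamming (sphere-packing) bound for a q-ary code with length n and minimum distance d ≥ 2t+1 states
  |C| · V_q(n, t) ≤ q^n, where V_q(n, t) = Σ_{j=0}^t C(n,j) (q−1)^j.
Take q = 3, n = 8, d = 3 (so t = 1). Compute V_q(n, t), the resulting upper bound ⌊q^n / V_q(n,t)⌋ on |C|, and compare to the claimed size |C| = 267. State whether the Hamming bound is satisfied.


V_q(n, t) = 17, q^n = 6561, Hamming bound = 385, |C| = 267 ≤ bound (satisfied).

Step 1: Compute V_q(n, t) = Σ_{j=0}^1 C(n, j) (q−1)^j.
  j = 0: C(8,0)·(2)^0 = 1·1 = 1.
  j = 1: C(8,1)·(2)^1 = 8·2 = 16.
  V_q(n, t) = 1 + 16 = 17.
Step 2: q^n = 3^8 = 6561.
Step 3: Hamming bound ⌊q^n / V_q(n,t)⌋ = ⌊6561/17⌋ = 385.
Step 4: Compare |C| = 267 to 385: satisfied.
The claimed |C| lies below the Hamming bound.


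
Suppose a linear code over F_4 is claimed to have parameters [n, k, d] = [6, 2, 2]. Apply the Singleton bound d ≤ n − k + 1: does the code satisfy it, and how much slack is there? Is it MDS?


Singleton RHS = n − k + 1 = 5, slack = 3, bound satisfied, not MDS.

Singleton bound: d ≤ n − k + 1.
Here n = 6, k = 2, so n − k + 1 = 5.
Given d = 2, check d ≤ 5: YES.
Slack = (n − k + 1) − d = 3.
The code is NOT MDS (slack = 3 > 0).
Description: the claimed parameters are [6, 2, 2]_4; such a code would be non-MDS.


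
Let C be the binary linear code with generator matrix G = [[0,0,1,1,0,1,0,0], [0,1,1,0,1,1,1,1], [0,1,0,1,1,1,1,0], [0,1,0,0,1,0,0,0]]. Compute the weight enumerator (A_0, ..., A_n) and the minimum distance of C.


Weight distribution: A_0 = 1, A_2 = 3, A_3 = 4, A_4 = 3, A_5 = 4, A_6 = 1. Minimum distance d = 2.

Enumerate all 2^4 = 16 messages m ∈ F_2^4.
For each, compute codeword c = mG in F_2^8, then tally its weight.
  m = 0000 → c = 00000000, weight = 0.
  m = 1000 → c = 00110100, weight = 3.
  m = 0100 → c = 01101111, weight = 6.
  m = 1100 → c = 01011011, weight = 5.
  m = 0010 → c = 01011110, weight = 5.
  m = 1010 → c = 01101010, weight = 4.
  m = 0110 → c = 00110001, weight = 3.
  m = 1110 → c = 00000101, weight = 2.
  m = 0001 → c = 01001000, weight = 2.
  m = 1001 → c = 01111100, weight = 5.
  m = 0101 → c = 00100111, weight = 4.
  m = 1101 → c = 00010011, weight = 3.
  m = 0011 → c = 00010110, weight = 3.
  m = 1011 → c = 00100010, weight = 2.
  m = 0111 → c = 01111001, weight = 5.
  m = 1111 → c = 01001101, weight = 4.
Tally weights:
  weight 0: 1 codewords.
  weight 2: 3 codewords.
  weight 3: 4 codewords.
  weight 4: 3 codewords.
  weight 5: 4 codewords.
  weight 6: 1 codewords.
Minimum distance d = smallest w > 0 with A_w > 0 = 2.
Sanity: Σ A_w = 16 = 2^4 = 16 ✓.


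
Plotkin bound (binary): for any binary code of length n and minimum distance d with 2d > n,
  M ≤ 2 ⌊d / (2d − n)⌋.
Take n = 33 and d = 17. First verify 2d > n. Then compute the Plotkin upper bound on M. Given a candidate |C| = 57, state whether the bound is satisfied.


Plotkin bound M ≤ 34; given |C| = 57 > bound (violated).

Check applicability: 2d = 34, n = 33.
2d − n = 1 > 0, so Plotkin applies.
Compute d/(2d−n) = 17/1 ≈ 17.0000.
⌊d/(2d−n)⌋ = 17.
Plotkin bound: M ≤ 2·17 = 34.
Given |C| = 57, check: VIOLATED.
This |C| is above the Plotkin bound, so no binary code with n = 33, d = 17 and 57 codewords exists.


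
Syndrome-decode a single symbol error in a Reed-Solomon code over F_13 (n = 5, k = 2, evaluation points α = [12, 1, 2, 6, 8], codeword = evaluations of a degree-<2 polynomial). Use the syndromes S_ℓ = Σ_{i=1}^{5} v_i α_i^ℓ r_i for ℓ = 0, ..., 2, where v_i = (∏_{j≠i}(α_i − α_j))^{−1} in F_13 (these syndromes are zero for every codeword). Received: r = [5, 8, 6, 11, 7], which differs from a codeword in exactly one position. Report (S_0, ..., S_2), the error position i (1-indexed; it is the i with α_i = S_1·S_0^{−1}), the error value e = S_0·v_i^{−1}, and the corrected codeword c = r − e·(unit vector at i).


S = (6, 7, 6), error at position 1, error magnitude e = 6, c = [12, 8, 6, 11, 7].

Step 1: column multipliers v_i = (∏_{j≠i}(α_i − α_j))^{−1} mod 13.
  i = 1 (α = 12): (12−1)(12−2)(12−6)(12−8) = 11·10·6·4 = 2640 ≡ 1, so v_1 = 1^{−1} = 1 (mod 13).
  i = 2 (α = 1): (1−12)(1−2)(1−6)(1−8) = (−11)·(−1)·(−5)·(−7) = 385 ≡ 8, so v_2 = 8^{−1} = 5 (mod 13).
  i = 3 (α = 2): (2−12)(2−1)(2−6)(2−8) = (−10)·1·(−4)·(−6) = −240 ≡ 7, so v_3 = 7^{−1} = 2 (mod 13).
  i = 4 (α = 6): (6−12)(6−1)(6−2)(6−8) = (−6)·5·4·(−2) = 240 ≡ 6, so v_4 = 6^{−1} = 11 (mod 13).
  i = 5 (α = 8): (8−12)(8−1)(8−2)(8−6) = (−4)·7·6·2 = −336 ≡ 2, so v_5 = 2^{−1} = 7 (mod 13).
  v = [1, 5, 2, 11, 7].
Step 2: syndromes of r = [5, 8, 6, 11, 7] (all sums mod 13).
  S_0 = Σ v_i r_i = 1·5 + 5·8 + 2·6 + 11·11 + 7·7 = 227 ≡ 6.
  S_1 = Σ v_i α_i r_i = 1·12·5 + 5·1·8 + 2·2·6 + 11·6·11 + 7·8·7 = 1242 ≡ 7.
  α_i^2 mod 13 = [1, 1, 4, 10, 12].
  S_2 = Σ v_i α_i^2 r_i = 1·1·5 + 5·1·8 + 2·4·6 + 11·10·11 + 7·12·7 = 1891 ≡ 6.
  S = (6, 7, 6) ≠ 0, so r is not a codeword (an error is present).
Step 3: locate the error. For a single error e at position i, S_ℓ = v_i·e·α_i^ℓ, so α_err = S_1/S_0.
  S_0^{−1} = 6^{−1} = 11 (mod 13), so α_err = 7·11 = 77 ≡ 12 = α_1. Error position i = 1.
  Consistency check: S_2/S_1 = 6·2 = 12 ≡ 12 = α_err ✓ (single-error assumption holds).
Step 4: error magnitude e = S_0/v_1 = S_0·∏_{j≠1}(α_1 − α_j) = 6·1 = 6 ≡ 6 (mod 13).
Step 5: correct position 1: c_1 = r_1 − e = 5 − 6 ≡ 12 (mod 13). Hence c = [12, 8, 6, 11, 7].
  Check: interpolating c through the α_i gives m(x) = 10 + 11·x (degree < 2) with m(α_i) = c_i for every i, so c is indeed a codeword.


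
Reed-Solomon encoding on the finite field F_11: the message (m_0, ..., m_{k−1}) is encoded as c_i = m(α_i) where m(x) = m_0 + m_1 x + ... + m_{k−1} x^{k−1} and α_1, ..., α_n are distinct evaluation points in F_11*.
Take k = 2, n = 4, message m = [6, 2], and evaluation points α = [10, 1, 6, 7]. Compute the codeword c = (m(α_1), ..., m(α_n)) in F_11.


c = [4, 8, 7, 9]

Message polynomial: m(x) = 6 + 2·x (mod 11).
For each evaluation point α_i, compute m(α_i) mod 11:
  α_1 = 10: Horner steps 2 → 4, so m(10) = 4.
  α_2 = 1: Horner steps 2 → 8, so m(1) = 8.
  α_3 = 6: Horner steps 2 → 7, so m(6) = 7.
  α_4 = 7: Horner steps 2 → 9, so m(7) = 9.
Codeword c = [4, 8, 7, 9] ∈ F_11^4.


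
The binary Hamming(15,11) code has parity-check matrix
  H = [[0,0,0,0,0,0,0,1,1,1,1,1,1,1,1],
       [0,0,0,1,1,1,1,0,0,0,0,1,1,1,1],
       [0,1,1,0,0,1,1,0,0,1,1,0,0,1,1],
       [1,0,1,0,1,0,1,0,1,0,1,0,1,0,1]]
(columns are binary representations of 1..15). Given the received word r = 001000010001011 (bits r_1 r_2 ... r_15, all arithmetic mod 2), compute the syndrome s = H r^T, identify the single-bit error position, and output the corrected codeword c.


s = (0, 1, 1, 0)^T, error position = 6, corrected codeword c = 001001010001011

Compute s = H r^T mod 2 one row at a time:
  s_1 = 1 + 0 + 0 + 0 + 1 + 0 + 1 + 1 = 4 ≡ 0 (mod 2).
  s_2 = 0 + 0 + 0 + 0 + 1 + 0 + 1 + 1 = 3 ≡ 1 (mod 2).
  s_3 = 0 + 1 + 0 + 0 + 0 + 0 + 1 + 1 = 3 ≡ 1 (mod 2).
  s_4 = 0 + 1 + 0 + 0 + 0 + 0 + 0 + 1 = 2 ≡ 0 (mod 2).
s = (0, 1, 1, 0)^T — this equals column 6 of H (binary 0110), so error is at position 6.
Correct: flip bit 6 of r = 001000010001011 to get c = 001001010001011.


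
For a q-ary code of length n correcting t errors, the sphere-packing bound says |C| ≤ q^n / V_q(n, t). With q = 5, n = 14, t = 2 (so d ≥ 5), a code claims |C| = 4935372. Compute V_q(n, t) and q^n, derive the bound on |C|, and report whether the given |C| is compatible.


V_q(n, t) = 1513, q^n = 6103515625, Hamming bound = 4034048, |C| = 4935372 > bound (violated).

Step 1: Compute V_q(n, t) = Σ_{j=0}^2 C(n, j) (q−1)^j.
  j = 0: C(14,0)·(4)^0 = 1·1 = 1.
  j = 1: C(14,1)·(4)^1 = 14·4 = 56.
  j = 2: C(14,2)·(4)^2 = 91·16 = 1456.
  V_q(n, t) = 1 + 56 + 1456 = 1513.
Step 2: q^n = 5^14 = 6103515625.
Step 3: Hamming bound ⌊q^n / V_q(n,t)⌋ = ⌊6103515625/1513⌋ = 4034048.
Step 4: Compare |C| = 4935372 to 4034048: violated.
The claimed |C| lies above the Hamming bound, so no 5-ary code of length 14 with d ≥ 5 can have 4935372 codewords.


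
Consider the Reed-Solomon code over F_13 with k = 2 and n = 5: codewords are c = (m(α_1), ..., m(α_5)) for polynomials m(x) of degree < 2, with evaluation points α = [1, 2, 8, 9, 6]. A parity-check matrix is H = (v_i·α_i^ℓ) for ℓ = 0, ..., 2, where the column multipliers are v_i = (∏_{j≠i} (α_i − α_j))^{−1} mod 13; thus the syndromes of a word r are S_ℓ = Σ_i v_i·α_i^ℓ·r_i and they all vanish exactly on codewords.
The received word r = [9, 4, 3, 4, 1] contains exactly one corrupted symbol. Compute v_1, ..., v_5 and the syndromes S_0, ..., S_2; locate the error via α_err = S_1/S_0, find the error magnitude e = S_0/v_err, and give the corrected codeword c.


S = (7, 1, 2), error at position 2, error magnitude e = 7, c = [9, 10, 3, 4, 1].

Step 1: column multipliers v_i = (∏_{j≠i}(α_i − α_j))^{−1} mod 13.
  i = 1 (α = 1): (1−2)(1−8)(1−9)(1−6) = (−1)·(−7)·(−8)·(−5) = 280 ≡ 7, so v_1 = 7^{−1} = 2 (mod 13).
  i = 2 (α = 2): (2−1)(2−8)(2−9)(2−6) = 1·(−6)·(−7)·(−4) = −168 ≡ 1, so v_2 = 1^{−1} = 1 (mod 13).
  i = 3 (α = 8): (8−1)(8−2)(8−9)(8−6) = 7·6·(−1)·2 = −84 ≡ 7, so v_3 = 7^{−1} = 2 (mod 13).
  i = 4 (α = 9): (9−1)(9−2)(9−8)(9−6) = 8·7·1·3 = 168 ≡ 12, so v_4 = 12^{−1} = 12 (mod 13).
  i = 5 (α = 6): (6−1)(6−2)(6−8)(6−9) = 5·4·(−2)·(−3) = 120 ≡ 3, so v_5 = 3^{−1} = 9 (mod 13).
  v = [2, 1, 2, 12, 9].
Step 2: syndromes of r = [9, 4, 3, 4, 1] (all sums mod 13).
  S_0 = Σ v_i r_i = 2·9 + 1·4 + 2·3 + 12·4 + 9·1 = 85 ≡ 7.
  S_1 = Σ v_i α_i r_i = 2·1·9 + 1·2·4 + 2·8·3 + 12·9·4 + 9·6·1 = 560 ≡ 1.
  α_i^2 mod 13 = [1, 4, 12, 3, 10].
  S_2 = Σ v_i α_i^2 r_i = 2·1·9 + 1·4·4 + 2·12·3 + 12·3·4 + 9·10·1 = 340 ≡ 2.
  S = (7, 1, 2) ≠ 0, so r is not a codeword (an error is present).
Step 3: locate the error. For a single error e at position i, S_ℓ = v_i·e·α_i^ℓ, so α_err = S_1/S_0.
  S_0^{−1} = 7^{−1} = 2 (mod 13), so α_err = 1·2 = 2 ≡ 2 = α_2. Error position i = 2.
  Consistency check: S_2/S_1 = 2·1 = 2 ≡ 2 = α_err ✓ (single-error assumption holds).
Step 4: error magnitude e = S_0/v_2 = S_0·∏_{j≠2}(α_2 − α_j) = 7·1 = 7 ≡ 7 (mod 13).
Step 5: correct position 2: c_2 = r_2 − e = 4 − 7 ≡ 10 (mod 13). Hence c = [9, 10, 3, 4, 1].
  Check: interpolating c through the α_i gives m(x) = 8 + 1·x (degree < 2) with m(α_i) = c_i for every i, so c is indeed a codeword.


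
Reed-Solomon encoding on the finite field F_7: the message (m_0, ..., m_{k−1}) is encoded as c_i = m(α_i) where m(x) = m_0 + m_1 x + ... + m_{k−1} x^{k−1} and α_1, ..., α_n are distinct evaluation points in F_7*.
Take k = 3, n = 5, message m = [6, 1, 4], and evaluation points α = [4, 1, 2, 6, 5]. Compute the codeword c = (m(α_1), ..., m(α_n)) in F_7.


c = [4, 4, 3, 2, 6]

Message polynomial: m(x) = 6 + 1·x + 4·x^2 (mod 7).
For each evaluation point α_i, compute m(α_i) mod 7:
  α_1 = 4: Horner steps 4 → 3 → 4, so m(4) = 4.
  α_2 = 1: Horner steps 4 → 5 → 4, so m(1) = 4.
  α_3 = 2: Horner steps 4 → 2 → 3, so m(2) = 3.
  α_4 = 6: Horner steps 4 → 4 → 2, so m(6) = 2.
  α_5 = 5: Horner steps 4 → 0 → 6, so m(5) = 6.
Codeword c = [4, 4, 3, 2, 6] ∈ F_7^5.


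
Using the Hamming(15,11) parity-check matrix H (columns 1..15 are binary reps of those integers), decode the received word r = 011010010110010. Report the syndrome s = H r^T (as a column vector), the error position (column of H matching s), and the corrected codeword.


s = (0, 0, 1, 1)^T, error position = 3, corrected codeword c = 010010010110010

Compute s = H r^T mod 2 one row at a time:
  s_1 = 1 + 0 + 1 + 1 + 0 + 0 + 1 + 0 = 4 ≡ 0 (mod 2).
  s_2 = 0 + 1 + 0 + 0 + 0 + 0 + 1 + 0 = 2 ≡ 0 (mod 2).
  s_3 = 1 + 1 + 0 + 0 + 1 + 1 + 1 + 0 = 5 ≡ 1 (mod 2).
  s_4 = 0 + 1 + 1 + 0 + 0 + 1 + 0 + 0 = 3 ≡ 1 (mod 2).
s = (0, 0, 1, 1)^T — this equals column 3 of H (binary 0011), so error is at position 3.
Correct: flip bit 3 of r = 011010010110010 to get c = 010010010110010.


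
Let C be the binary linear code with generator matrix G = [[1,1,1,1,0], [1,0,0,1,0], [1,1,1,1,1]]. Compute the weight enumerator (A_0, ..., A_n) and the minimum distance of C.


Weight distribution: A_0 = 1, A_1 = 1, A_2 = 2, A_3 = 2, A_4 = 1, A_5 = 1. Minimum distance d = 1.

Enumerate all 2^3 = 8 messages m ∈ F_2^3.
For each, compute codeword c = mG in F_2^5, then tally its weight.
  m = 000 → c = 00000, weight = 0.
  m = 100 → c = 11110, weight = 4.
  m = 010 → c = 10010, weight = 2.
  m = 110 → c = 01100, weight = 2.
  m = 001 → c = 11111, weight = 5.
  m = 101 → c = 00001, weight = 1.
  m = 011 → c = 01101, weight = 3.
  m = 111 → c = 10011, weight = 3.
Tally weights:
  weight 0: 1 codewords.
  weight 1: 1 codewords.
  weight 2: 2 codewords.
  weight 3: 2 codewords.
  weight 4: 1 codewords.
  weight 5: 1 codewords.
Minimum distance d = smallest w > 0 with A_w > 0 = 1.
Sanity: Σ A_w = 8 = 2^3 = 8 ✓.


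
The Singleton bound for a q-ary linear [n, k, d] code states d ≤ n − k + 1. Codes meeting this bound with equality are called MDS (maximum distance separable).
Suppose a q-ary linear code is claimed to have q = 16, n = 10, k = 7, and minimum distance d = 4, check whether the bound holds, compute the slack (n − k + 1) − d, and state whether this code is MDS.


Singleton RHS = n − k + 1 = 4, slack = 0, bound satisfied, MDS.

Singleton bound: d ≤ n − k + 1.
Here n = 10, k = 7, so n − k + 1 = 4.
Given d = 4, check d ≤ 4: YES.
Slack = (n − k + 1) − d = 0.
The code is MDS (slack = 0).
Description: the claimed parameters are [10, 7, 4]_16; such a code would be MDS (meets Singleton bound).


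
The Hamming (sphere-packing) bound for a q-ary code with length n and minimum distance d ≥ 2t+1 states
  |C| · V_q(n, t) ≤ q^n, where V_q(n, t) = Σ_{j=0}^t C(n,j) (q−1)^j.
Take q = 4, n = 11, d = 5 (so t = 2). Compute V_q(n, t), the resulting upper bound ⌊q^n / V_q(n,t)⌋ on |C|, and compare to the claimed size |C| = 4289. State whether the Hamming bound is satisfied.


V_q(n, t) = 529, q^n = 4194304, Hamming bound = 7928, |C| = 4289 ≤ bound (satisfied).

Step 1: Compute V_q(n, t) = Σ_{j=0}^2 C(n, j) (q−1)^j.
  j = 0: C(11,0)·(3)^0 = 1·1 = 1.
  j = 1: C(11,1)·(3)^1 = 11·3 = 33.
  j = 2: C(11,2)·(3)^2 = 55·9 = 495.
  V_q(n, t) = 1 + 33 + 495 = 529.
Step 2: q^n = 4^11 = 4194304.
Step 3: Hamming bound ⌊q^n / V_q(n,t)⌋ = ⌊4194304/529⌋ = 7928.
Step 4: Compare |C| = 4289 to 7928: satisfied.
The claimed |C| lies below the Hamming bound.


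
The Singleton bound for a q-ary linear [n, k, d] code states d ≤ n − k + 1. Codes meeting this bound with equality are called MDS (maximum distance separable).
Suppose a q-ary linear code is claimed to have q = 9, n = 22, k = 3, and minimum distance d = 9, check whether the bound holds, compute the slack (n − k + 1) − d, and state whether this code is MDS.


Singleton RHS = n − k + 1 = 20, slack = 11, bound satisfied, not MDS.

Singleton bound: d ≤ n − k + 1.
Here n = 22, k = 3, so n − k + 1 = 20.
Given d = 9, check d ≤ 20: YES.
Slack = (n − k + 1) − d = 11.
The code is NOT MDS (slack = 11 > 0).
Description: the claimed parameters are [22, 3, 9]_9; such a code would be non-MDS.


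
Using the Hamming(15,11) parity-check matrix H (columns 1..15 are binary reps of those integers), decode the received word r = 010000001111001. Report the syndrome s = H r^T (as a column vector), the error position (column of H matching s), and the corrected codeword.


s = (1, 0, 0, 1)^T, error position = 9, corrected codeword c = 010000000111001

Compute s = H r^T mod 2 one row at a time:
  s_1 = 0 + 1 + 1 + 1 + 1 + 0 + 0 + 1 = 5 ≡ 1 (mod 2).
  s_2 = 0 + 0 + 0 + 0 + 1 + 0 + 0 + 1 = 2 ≡ 0 (mod 2).
  s_3 = 1 + 0 + 0 + 0 + 1 + 1 + 0 + 1 = 4 ≡ 0 (mod 2).
  s_4 = 0 + 0 + 0 + 0 + 1 + 1 + 0 + 1 = 3 ≡ 1 (mod 2).
s = (1, 0, 0, 1)^T — this equals column 9 of H (binary 1001), so error is at position 9.
Correct: flip bit 9 of r = 010000001111001 to get c = 010000000111001.


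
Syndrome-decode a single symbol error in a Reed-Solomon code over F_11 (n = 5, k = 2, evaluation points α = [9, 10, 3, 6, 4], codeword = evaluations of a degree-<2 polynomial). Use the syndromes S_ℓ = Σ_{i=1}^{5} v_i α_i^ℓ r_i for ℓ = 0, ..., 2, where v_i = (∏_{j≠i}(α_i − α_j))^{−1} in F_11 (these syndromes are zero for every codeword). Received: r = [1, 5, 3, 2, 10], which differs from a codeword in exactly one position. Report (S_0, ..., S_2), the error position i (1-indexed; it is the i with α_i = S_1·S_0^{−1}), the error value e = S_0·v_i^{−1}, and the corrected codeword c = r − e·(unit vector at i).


S = (10, 1, 10), error at position 2, error magnitude e = 8, c = [1, 8, 3, 2, 10].

Step 1: column multipliers v_i = (∏_{j≠i}(α_i − α_j))^{−1} mod 11.
  i = 1 (α = 9): (9−10)(9−3)(9−6)(9−4) = (−1)·6·3·5 = −90 ≡ 9, so v_1 = 9^{−1} = 5 (mod 11).
  i = 2 (α = 10): (10−9)(10−3)(10−6)(10−4) = 1·7·4·6 = 168 ≡ 3, so v_2 = 3^{−1} = 4 (mod 11).
  i = 3 (α = 3): (3−9)(3−10)(3−6)(3−4) = (−6)·(−7)·(−3)·(−1) = 126 ≡ 5, so v_3 = 5^{−1} = 9 (mod 11).
  i = 4 (α = 6): (6−9)(6−10)(6−3)(6−4) = (−3)·(−4)·3·2 = 72 ≡ 6, so v_4 = 6^{−1} = 2 (mod 11).
  i = 5 (α = 4): (4−9)(4−10)(4−3)(4−6) = (−5)·(−6)·1·(−2) = −60 ≡ 6, so v_5 = 6^{−1} = 2 (mod 11).
  v = [5, 4, 9, 2, 2].
Step 2: syndromes of r = [1, 5, 3, 2, 10] (all sums mod 11).
  S_0 = Σ v_i r_i = 5·1 + 4·5 + 9·3 + 2·2 + 2·10 = 76 ≡ 10.
  S_1 = Σ v_i α_i r_i = 5·9·1 + 4·10·5 + 9·3·3 + 2·6·2 + 2·4·10 = 430 ≡ 1.
  α_i^2 mod 11 = [4, 1, 9, 3, 5].
  S_2 = Σ v_i α_i^2 r_i = 5·4·1 + 4·1·5 + 9·9·3 + 2·3·2 + 2·5·10 = 395 ≡ 10.
  S = (10, 1, 10) ≠ 0, so r is not a codeword (an error is present).
Step 3: locate the error. For a single error e at position i, S_ℓ = v_i·e·α_i^ℓ, so α_err = S_1/S_0.
  S_0^{−1} = 10^{−1} = 10 (mod 11), so α_err = 1·10 = 10 ≡ 10 = α_2. Error position i = 2.
  Consistency check: S_2/S_1 = 10·1 = 10 ≡ 10 = α_err ✓ (single-error assumption holds).
Step 4: error magnitude e = S_0/v_2 = S_0·∏_{j≠2}(α_2 − α_j) = 10·3 = 30 ≡ 8 (mod 11).
Step 5: correct position 2: c_2 = r_2 − e = 5 − 8 ≡ 8 (mod 11). Hence c = [1, 8, 3, 2, 10].
  Check: interpolating c through the α_i gives m(x) = 4 + 7·x (degree < 2) with m(α_i) = c_i for every i, so c is indeed a codeword.


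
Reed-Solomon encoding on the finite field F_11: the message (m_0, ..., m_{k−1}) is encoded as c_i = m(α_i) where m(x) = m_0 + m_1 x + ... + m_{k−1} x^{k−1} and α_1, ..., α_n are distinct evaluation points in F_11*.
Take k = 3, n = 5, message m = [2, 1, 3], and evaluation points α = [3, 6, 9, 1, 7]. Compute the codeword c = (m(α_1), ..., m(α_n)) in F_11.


c = [10, 6, 1, 6, 2]

Message polynomial: m(x) = 2 + 1·x + 3·x^2 (mod 11).
For each evaluation point α_i, compute m(α_i) mod 11:
  α_1 = 3: Horner steps 3 → 10 → 10, so m(3) = 10.
  α_2 = 6: Horner steps 3 → 8 → 6, so m(6) = 6.
  α_3 = 9: Horner steps 3 → 6 → 1, so m(9) = 1.
  α_4 = 1: Horner steps 3 → 4 → 6, so m(1) = 6.
  α_5 = 7: Horner steps 3 → 0 → 2, so m(7) = 2.
Codeword c = [10, 6, 1, 6, 2] ∈ F_11^5.


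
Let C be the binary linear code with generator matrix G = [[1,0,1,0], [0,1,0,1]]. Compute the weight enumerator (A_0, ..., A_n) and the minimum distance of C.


Weight distribution: A_0 = 1, A_2 = 2, A_4 = 1. Minimum distance d = 2.

Enumerate all 2^2 = 4 messages m ∈ F_2^2.
For each, compute codeword c = mG in F_2^4, then tally its weight.
  m = 00 → c = 0000, weight = 0.
  m = 10 → c = 1010, weight = 2.
  m = 01 → c = 0101, weight = 2.
  m = 11 → c = 1111, weight = 4.
Tally weights:
  weight 0: 1 codewords.
  weight 2: 2 codewords.
  weight 4: 1 codewords.
Minimum distance d = smallest w > 0 with A_w > 0 = 2.
Sanity: Σ A_w = 4 = 2^2 = 4 ✓.


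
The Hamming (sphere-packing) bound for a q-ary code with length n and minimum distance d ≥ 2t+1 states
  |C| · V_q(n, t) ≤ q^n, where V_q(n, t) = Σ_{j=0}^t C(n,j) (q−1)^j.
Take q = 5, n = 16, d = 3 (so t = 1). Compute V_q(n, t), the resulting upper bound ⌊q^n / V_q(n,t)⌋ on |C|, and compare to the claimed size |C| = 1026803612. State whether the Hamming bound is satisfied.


V_q(n, t) = 65, q^n = 152587890625, Hamming bound = 2347506009, |C| = 1026803612 ≤ bound (satisfied).

Step 1: Compute V_q(n, t) = Σ_{j=0}^1 C(n, j) (q−1)^j.
  j = 0: C(16,0)·(4)^0 = 1·1 = 1.
  j = 1: C(16,1)·(4)^1 = 16·4 = 64.
  V_q(n, t) = 1 + 64 = 65.
Step 2: q^n = 5^16 = 152587890625.
Step 3: Hamming bound ⌊q^n / V_q(n,t)⌋ = ⌊152587890625/65⌋ = 2347506009.
Step 4: Compare |C| = 1026803612 to 2347506009: satisfied.
The claimed |C| lies below the Hamming bound.


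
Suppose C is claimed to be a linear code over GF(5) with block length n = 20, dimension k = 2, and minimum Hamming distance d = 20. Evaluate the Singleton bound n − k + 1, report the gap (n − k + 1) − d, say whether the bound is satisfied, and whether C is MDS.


Singleton RHS = n − k + 1 = 19, slack = -1, bound violated (no such code; not MDS).

Singleton bound: d ≤ n − k + 1.
Here n = 20, k = 2, so n − k + 1 = 19.
Given d = 20, check d ≤ 19: NO.
Slack = (n − k + 1) − d = -1.
The slack is negative: d = 20 exceeds n − k + 1 = 19 by 1, so the Singleton bound is violated and no linear [20, 2, 20]_5 code can exist. In particular it is not MDS (MDS requires d = n − k + 1 exactly).
Description: the claimed parameters are [20, 2, 20]_5; such a code would be impossible (violates the Singleton bound).


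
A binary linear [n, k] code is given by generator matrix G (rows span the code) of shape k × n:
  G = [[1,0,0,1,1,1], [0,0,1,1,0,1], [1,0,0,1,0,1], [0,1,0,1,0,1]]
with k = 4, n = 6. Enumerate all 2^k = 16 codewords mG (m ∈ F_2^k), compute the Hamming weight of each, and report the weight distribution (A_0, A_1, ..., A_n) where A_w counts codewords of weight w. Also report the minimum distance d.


Weight distribution: A_0 = 1, A_1 = 1, A_2 = 3, A_3 = 6, A_4 = 3, A_5 = 1, A_6 = 1. Minimum distance d = 1.

Enumerate all 2^4 = 16 messages m ∈ F_2^4.
For each, compute codeword c = mG in F_2^6, then tally its weight.
  m = 0000 → c = 000000, weight = 0.
  m = 1000 → c = 100111, weight = 4.
  m = 0100 → c = 001101, weight = 3.
  m = 1100 → c = 101010, weight = 3.
  m = 0010 → c = 100101, weight = 3.
  m = 1010 → c = 000010, weight = 1.
  m = 0110 → c = 101000, weight = 2.
  m = 1110 → c = 001111, weight = 4.
  m = 0001 → c = 010101, weight = 3.
  m = 1001 → c = 110010, weight = 3.
  m = 0101 → c = 011000, weight = 2.
  m = 1101 → c = 111111, weight = 6.
  m = 0011 → c = 110000, weight = 2.
  m = 1011 → c = 010111, weight = 4.
  m = 0111 → c = 111101, weight = 5.
  m = 1111 → c = 011010, weight = 3.
Tally weights:
  weight 0: 1 codewords.
  weight 1: 1 codewords.
  weight 2: 3 codewords.
  weight 3: 6 codewords.
  weight 4: 3 codewords.
  weight 5: 1 codewords.
  weight 6: 1 codewords.
Minimum distance d = smallest w > 0 with A_w > 0 = 1.
Sanity: Σ A_w = 16 = 2^4 = 16 ✓.


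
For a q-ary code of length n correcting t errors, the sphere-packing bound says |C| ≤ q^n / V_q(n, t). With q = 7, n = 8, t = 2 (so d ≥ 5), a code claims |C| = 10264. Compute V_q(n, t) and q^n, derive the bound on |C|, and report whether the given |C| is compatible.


V_q(n, t) = 1057, q^n = 5764801, Hamming bound = 5453, |C| = 10264 > bound (violated).

Step 1: Compute V_q(n, t) = Σ_{j=0}^2 C(n, j) (q−1)^j.
  j = 0: C(8,0)·(6)^0 = 1·1 = 1.
  j = 1: C(8,1)·(6)^1 = 8·6 = 48.
  j = 2: C(8,2)·(6)^2 = 28·36 = 1008.
  V_q(n, t) = 1 + 48 + 1008 = 1057.
Step 2: q^n = 7^8 = 5764801.
Step 3: Hamming bound ⌊q^n / V_q(n,t)⌋ = ⌊5764801/1057⌋ = 5453.
Step 4: Compare |C| = 10264 to 5453: violated.
The claimed |C| lies above the Hamming bound, so no 7-ary code of length 8 with d ≥ 5 can have 10264 codewords.


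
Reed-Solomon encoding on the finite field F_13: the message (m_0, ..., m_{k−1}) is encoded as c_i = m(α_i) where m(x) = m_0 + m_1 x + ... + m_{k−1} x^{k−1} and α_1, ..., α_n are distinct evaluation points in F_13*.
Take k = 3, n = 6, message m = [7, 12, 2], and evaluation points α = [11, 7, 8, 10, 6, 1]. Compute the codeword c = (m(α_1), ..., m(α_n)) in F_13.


c = [4, 7, 10, 2, 8, 8]

Message polynomial: m(x) = 7 + 12·x + 2·x^2 (mod 13).
For each evaluation point α_i, compute m(α_i) mod 13:
  α_1 = 11: Horner steps 2 → 8 → 4, so m(11) = 4.
  α_2 = 7: Horner steps 2 → 0 → 7, so m(7) = 7.
  α_3 = 8: Horner steps 2 → 2 → 10, so m(8) = 10.
  α_4 = 10: Horner steps 2 → 6 → 2, so m(10) = 2.
  α_5 = 6: Horner steps 2 → 11 → 8, so m(6) = 8.
  α_6 = 1: Horner steps 2 → 1 → 8, so m(1) = 8.
Codeword c = [4, 7, 10, 2, 8, 8] ∈ F_13^6.


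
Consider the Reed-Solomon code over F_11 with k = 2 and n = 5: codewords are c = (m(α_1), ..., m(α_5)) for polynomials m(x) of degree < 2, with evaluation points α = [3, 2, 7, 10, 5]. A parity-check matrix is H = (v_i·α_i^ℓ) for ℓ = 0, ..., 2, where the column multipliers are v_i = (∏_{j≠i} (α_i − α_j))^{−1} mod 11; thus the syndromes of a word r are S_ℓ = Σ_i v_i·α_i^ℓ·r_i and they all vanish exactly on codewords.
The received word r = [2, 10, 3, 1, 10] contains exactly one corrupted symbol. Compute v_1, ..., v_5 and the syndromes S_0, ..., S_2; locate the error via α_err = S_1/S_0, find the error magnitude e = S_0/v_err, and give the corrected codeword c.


S = (7, 2, 10), error at position 5, error magnitude e = 2, c = [2, 10, 3, 1, 8].

Step 1: column multipliers v_i = (∏_{j≠i}(α_i − α_j))^{−1} mod 11.
  i = 1 (α = 3): (3−2)(3−7)(3−10)(3−5) = 1·(−4)·(−7)·(−2) = −56 ≡ 10, so v_1 = 10^{−1} = 10 (mod 11).
  i = 2 (α = 2): (2−3)(2−7)(2−10)(2−5) = (−1)·(−5)·(−8)·(−3) = 120 ≡ 10, so v_2 = 10^{−1} = 10 (mod 11).
  i = 3 (α = 7): (7−3)(7−2)(7−10)(7−5) = 4·5·(−3)·2 = −120 ≡ 1, so v_3 = 1^{−1} = 1 (mod 11).
  i = 4 (α = 10): (10−3)(10−2)(10−7)(10−5) = 7·8·3·5 = 840 ≡ 4, so v_4 = 4^{−1} = 3 (mod 11).
  i = 5 (α = 5): (5−3)(5−2)(5−7)(5−10) = 2·3·(−2)·(−5) = 60 ≡ 5, so v_5 = 5^{−1} = 9 (mod 11).
  v = [10, 10, 1, 3, 9].
Step 2: syndromes of r = [2, 10, 3, 1, 10] (all sums mod 11).
  S_0 = Σ v_i r_i = 10·2 + 10·10 + 1·3 + 3·1 + 9·10 = 216 ≡ 7.
  S_1 = Σ v_i α_i r_i = 10·3·2 + 10·2·10 + 1·7·3 + 3·10·1 + 9·5·10 = 761 ≡ 2.
  α_i^2 mod 11 = [9, 4, 5, 1, 3].
  S_2 = Σ v_i α_i^2 r_i = 10·9·2 + 10·4·10 + 1·5·3 + 3·1·1 + 9·3·10 = 868 ≡ 10.
  S = (7, 2, 10) ≠ 0, so r is not a codeword (an error is present).
Step 3: locate the error. For a single error e at position i, S_ℓ = v_i·e·α_i^ℓ, so α_err = S_1/S_0.
  S_0^{−1} = 7^{−1} = 8 (mod 11), so α_err = 2·8 = 16 ≡ 5 = α_5. Error position i = 5.
  Consistency check: S_2/S_1 = 10·6 = 60 ≡ 5 = α_err ✓ (single-error assumption holds).
Step 4: error magnitude e = S_0/v_5 = S_0·∏_{j≠5}(α_5 − α_j) = 7·5 = 35 ≡ 2 (mod 11).
Step 5: correct position 5: c_5 = r_5 − e = 10 − 2 ≡ 8 (mod 11). Hence c = [2, 10, 3, 1, 8].
  Check: interpolating c through the α_i gives m(x) = 4 + 3·x (degree < 2) with m(α_i) = c_i for every i, so c is indeed a codeword.


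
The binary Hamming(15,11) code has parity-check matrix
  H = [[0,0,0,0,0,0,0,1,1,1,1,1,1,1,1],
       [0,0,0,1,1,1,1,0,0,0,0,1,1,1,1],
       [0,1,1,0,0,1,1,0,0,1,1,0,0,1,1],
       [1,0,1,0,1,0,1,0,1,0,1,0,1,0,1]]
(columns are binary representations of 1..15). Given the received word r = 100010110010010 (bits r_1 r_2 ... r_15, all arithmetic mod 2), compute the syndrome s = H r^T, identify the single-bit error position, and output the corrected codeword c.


s = (1, 1, 1, 0)^T, error position = 14, corrected codeword c = 100010110010000

Compute s = H r^T mod 2 one row at a time:
  s_1 = 1 + 0 + 0 + 1 + 0 + 0 + 1 + 0 = 3 ≡ 1 (mod 2).
  s_2 = 0 + 1 + 0 + 1 + 0 + 0 + 1 + 0 = 3 ≡ 1 (mod 2).
  s_3 = 0 + 0 + 0 + 1 + 0 + 1 + 1 + 0 = 3 ≡ 1 (mod 2).
  s_4 = 1 + 0 + 1 + 1 + 0 + 1 + 0 + 0 = 4 ≡ 0 (mod 2).
s = (1, 1, 1, 0)^T — this equals column 14 of H (binary 1110), so error is at position 14.
Correct: flip bit 14 of r = 100010110010010 to get c = 100010110010000.
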